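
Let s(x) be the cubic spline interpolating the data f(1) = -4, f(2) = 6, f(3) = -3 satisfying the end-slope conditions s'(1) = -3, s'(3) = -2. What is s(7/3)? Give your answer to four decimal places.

4.1111

Write σ_i for s''(x_i). With h_i = 1, 1 and divided differences Δ_i = 10, -9, the continuity of s' gives the tridiagonal system
  1·σ_0 + 4·σ_1 + 1·σ_2 = 6(Δ_1 - Δ_0) = -114
Clamped end conditions give two more equations: 2h_0·σ_0 + h_0·σ_1 = 6(Δ_0 - s'(1)) = 78 and h_1·σ_1 + 2h_1·σ_2 = 6(s'(3) - Δ_1) = 42.
Solving: σ_0 = 68, σ_1 = -58, σ_2 = 50.
On [2, 3], s(x) = 6 + 2·(x - 2) - 29·(x - 2)² + 18·(x - 2)³.
With (x - 2) = 1/3: s(7/3) = 37/9.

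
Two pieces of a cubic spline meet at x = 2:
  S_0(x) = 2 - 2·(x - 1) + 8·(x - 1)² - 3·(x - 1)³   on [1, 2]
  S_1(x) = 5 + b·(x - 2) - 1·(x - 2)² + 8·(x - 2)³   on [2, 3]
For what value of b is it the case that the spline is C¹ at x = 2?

S_0'(x) = -2 + 16·(x - 1) - 9·(x - 1)², so S_0'(2) = 5. On the right, S_1'(2) = b, so b = 5.

5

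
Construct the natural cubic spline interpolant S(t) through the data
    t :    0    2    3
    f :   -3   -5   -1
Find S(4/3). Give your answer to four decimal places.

-5.5679

Put m_i = S'' at the i-th knot. Here h = (2, 1) and Δ = (-1, 4), so the interior equations h_(i-1)·m_(i-1) + 2(h_(i-1)+h_i)·m_i + h_i·m_(i+1) = 6(Δ_i − Δ_(i-1)) read
  2·m_0 + 6·m_1 + 1·m_2 = 6(Δ_1 - Δ_0) = 30
Natural end conditions: m_0 = m_2 = 0.
Solving the tridiagonal system: m_0 = 0, m_1 = 5, m_2 = 0.
On [0, 2], S(t) = -3 - 8/3·t + 0·t² + 5/12·t³.
With t = 4/3: S(4/3) = -451/81.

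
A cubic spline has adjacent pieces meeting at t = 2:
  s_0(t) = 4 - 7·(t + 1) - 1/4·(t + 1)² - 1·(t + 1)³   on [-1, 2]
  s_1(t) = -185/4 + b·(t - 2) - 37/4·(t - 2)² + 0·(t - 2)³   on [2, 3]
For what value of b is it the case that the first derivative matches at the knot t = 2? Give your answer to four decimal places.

s_0'(t) = -7 - 1/2·(t + 1) - 3·(t + 1)², so s_0'(2) = -71/2. On the right, s_1'(2) = b, so b = -71/2.

-35.5000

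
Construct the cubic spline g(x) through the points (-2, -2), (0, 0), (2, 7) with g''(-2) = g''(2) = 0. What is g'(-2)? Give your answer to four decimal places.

0.3750

Write M_i for g''(x_i). With h_i = 2, 2 and divided differences Δ_i = 1, 7/2, the continuity of g' gives the tridiagonal system
  2·M_0 + 8·M_1 + 2·M_2 = 6(Δ_1 - Δ_0) = 15
Natural end conditions: M_0 = M_2 = 0.
Solving: M_0 = 0, M_1 = 15/8, M_2 = 0.
On [-2, 0], g'(x) = b_0 + 2c_0·(x + 2) + 3d_0·(x + 2)² with b_0 = Δ_0 - h_0(2M_0 + M_1)/6 = 3/8, c_0 = M_0/2 = 0, d_0 = (M_1 - M_0)/(6h_0) = 5/32. So g'(-2) = 3/8.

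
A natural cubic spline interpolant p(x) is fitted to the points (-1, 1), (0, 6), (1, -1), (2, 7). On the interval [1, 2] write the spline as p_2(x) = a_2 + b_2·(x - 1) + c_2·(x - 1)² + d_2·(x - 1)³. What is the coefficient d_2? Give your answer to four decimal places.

-4.8000

Let M_i = p''(x_i). Step sizes h_i = 1, 1, 1; slopes of the chords Δ_i = (y_(i+1) - y_i)/h_i = 5, -7, 8.
  1·M_0 + 4·M_1 + 1·M_2 = 6(Δ_1 - Δ_0) = -72
  1·M_1 + 4·M_2 + 1·M_3 = 6(Δ_2 - Δ_1) = 90
Natural end conditions: M_0 = M_3 = 0.
Solving: M_0 = 0, M_1 = -126/5, M_2 = 144/5, M_3 = 0.
On [1, 2], with p_2(x) = a_2 + b_2·(x - 1) + c_2·(x - 1)² + d_2·(x - 1)³: c_2 = M_2/2 = 72/5, d_2 = (M_3 - M_2)/(6h_2) = -24/5, b_2 = Δ_2 - h_2(2M_2 + M_3)/6 = -8/5.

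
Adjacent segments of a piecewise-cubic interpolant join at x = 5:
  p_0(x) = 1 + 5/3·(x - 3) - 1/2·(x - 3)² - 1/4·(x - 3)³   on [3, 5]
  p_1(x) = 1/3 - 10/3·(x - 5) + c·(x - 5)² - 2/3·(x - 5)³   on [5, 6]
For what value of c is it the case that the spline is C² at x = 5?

p_0''(x) = -1 - 3/2·(x - 3), so p_0''(5) = -4. On the right, p_1''(5) = 2c, so c = -2.

-2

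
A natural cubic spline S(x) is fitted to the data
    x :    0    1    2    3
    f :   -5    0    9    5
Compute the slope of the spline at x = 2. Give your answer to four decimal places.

Let σ_i = S''(x_i). Step sizes h_i = 1, 1, 1; slopes of the chords Δ_i = (y_(i+1) - y_i)/h_i = 5, 9, -4.
  1·σ_0 + 4·σ_1 + 1·σ_2 = 6(Δ_1 - Δ_0) = 24
  1·σ_1 + 4·σ_2 + 1·σ_3 = 6(Δ_2 - Δ_1) = -78
Natural end conditions: σ_0 = σ_3 = 0.
Solving the tridiagonal system: σ_0 = 0, σ_1 = 58/5, σ_2 = -112/5, σ_3 = 0.
On [2, 3], S'(x) = b_2 + 2c_2·(x - 2) + 3d_2·(x - 2)² with b_2 = Δ_2 - h_2(2σ_2 + σ_3)/6 = 52/15, c_2 = σ_2/2 = -56/5, d_2 = (σ_3 - σ_2)/(6h_2) = 56/15. So S'(2) = 52/15.

3.4667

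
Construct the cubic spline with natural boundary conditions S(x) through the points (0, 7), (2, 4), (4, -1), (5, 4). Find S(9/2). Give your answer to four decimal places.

0.9716

With σ_i denoting the second derivative at x_i, h_i = 2, 2, 1, and Δ_i = (y_(i+1) − y_i)/h_i = -3/2, -5/2, 5:
  2·σ_0 + 8·σ_1 + 2·σ_2 = 6(Δ_1 - Δ_0) = -6
  2·σ_1 + 6·σ_2 + 1·σ_3 = 6(Δ_2 - Δ_1) = 45
Natural end conditions: σ_0 = σ_3 = 0.
Solving the tridiagonal system: σ_0 = 0, σ_1 = -63/22, σ_2 = 93/11, σ_3 = 0.
On [4, 5], S(x) = -1 + 24/11·(x - 4) + 93/22·(x - 4)² - 31/22·(x - 4)³.
With (x - 4) = 1/2: S(9/2) = 171/176.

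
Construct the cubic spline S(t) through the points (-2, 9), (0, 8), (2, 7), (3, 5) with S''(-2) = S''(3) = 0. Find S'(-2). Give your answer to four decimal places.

-0.6364

Write m_i for S''(x_i). With h_i = 2, 2, 1 and divided differences Δ_i = -1/2, -1/2, -2, the continuity of S' gives the tridiagonal system
  2·m_0 + 8·m_1 + 2·m_2 = 6(Δ_1 - Δ_0) = 0
  2·m_1 + 6·m_2 + 1·m_3 = 6(Δ_2 - Δ_1) = -9
Natural end conditions: m_0 = m_3 = 0.
Solving: m_0 = 0, m_1 = 9/22, m_2 = -18/11, m_3 = 0.
On [-2, 0], S'(t) = b_0 + 2c_0·(t + 2) + 3d_0·(t + 2)² with b_0 = Δ_0 - h_0(2m_0 + m_1)/6 = -7/11, c_0 = m_0/2 = 0, d_0 = (m_1 - m_0)/(6h_0) = 3/88. So S'(-2) = -7/11.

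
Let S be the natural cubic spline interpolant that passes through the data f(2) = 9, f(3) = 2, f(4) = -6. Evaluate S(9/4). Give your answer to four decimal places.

7.3086

Let M_i = S''(x_i). Step sizes h_i = 1, 1; slopes of the chords Δ_i = (y_(i+1) - y_i)/h_i = -7, -8.
  1·M_0 + 4·M_1 + 1·M_2 = 6(Δ_1 - Δ_0) = -6
Natural end conditions: M_0 = M_2 = 0.
Solving the tridiagonal system: M_0 = 0, M_1 = -3/2, M_2 = 0.
On [2, 3], S(x) = 9 - 27/4·(x - 2) + 0·(x - 2)² - 1/4·(x - 2)³.
With (x - 2) = 1/4: S(9/4) = 1871/256.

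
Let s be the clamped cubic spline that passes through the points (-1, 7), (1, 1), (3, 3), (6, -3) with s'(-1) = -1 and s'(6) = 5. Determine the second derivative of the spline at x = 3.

Put σ_i = s'' at the i-th knot. Here h = (2, 2, 3) and Δ = (-3, 1, -2), so the interior equations h_(i-1)·σ_(i-1) + 2(h_(i-1)+h_i)·σ_i + h_i·σ_(i+1) = 6(Δ_i − Δ_(i-1)) read
  2·σ_0 + 8·σ_1 + 2·σ_2 = 6(Δ_1 - Δ_0) = 24
  2·σ_1 + 10·σ_2 + 3·σ_3 = 6(Δ_2 - Δ_1) = -18
Clamped end conditions give two more equations: 2h_0·σ_0 + h_0·σ_1 = 6(Δ_0 - s'(-1)) = -12 and h_2·σ_2 + 2h_2·σ_3 = 6(s'(6) - Δ_2) = 42.
Forward elimination and back-substitution give σ_0 = -6, σ_1 = 6, σ_2 = -6, σ_3 = 10.

-6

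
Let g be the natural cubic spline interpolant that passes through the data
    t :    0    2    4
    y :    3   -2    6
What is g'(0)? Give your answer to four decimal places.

Let M_i = g''(x_i). Step sizes h_i = 2, 2; slopes of the chords Δ_i = (y_(i+1) - y_i)/h_i = -5/2, 4.
  2·M_0 + 8·M_1 + 2·M_2 = 6(Δ_1 - Δ_0) = 39
Natural end conditions: M_0 = M_2 = 0.
Hence M_0 = 0, M_1 = 39/8, M_2 = 0.
On [0, 2], g'(t) = b_0 + 2c_0·t + 3d_0·t² with b_0 = Δ_0 - h_0(2M_0 + M_1)/6 = -33/8, c_0 = M_0/2 = 0, d_0 = (M_1 - M_0)/(6h_0) = 13/32. So g'(0) = -33/8.

-4.1250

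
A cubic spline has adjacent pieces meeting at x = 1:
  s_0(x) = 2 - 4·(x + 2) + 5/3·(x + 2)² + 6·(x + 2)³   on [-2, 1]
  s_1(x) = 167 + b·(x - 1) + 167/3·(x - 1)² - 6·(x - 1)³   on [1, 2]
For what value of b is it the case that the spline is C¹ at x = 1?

s_0'(x) = -4 + 10/3·(x + 2) + 18·(x + 2)², so s_0'(1) = 168. On the right, s_1'(1) = b, so b = 168.

168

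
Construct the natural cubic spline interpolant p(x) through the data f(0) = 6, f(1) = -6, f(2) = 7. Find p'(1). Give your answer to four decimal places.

Put M_i = p'' at the i-th knot. Here h = (1, 1) and Δ = (-12, 13), so the interior equations h_(i-1)·M_(i-1) + 2(h_(i-1)+h_i)·M_i + h_i·M_(i+1) = 6(Δ_i − Δ_(i-1)) read
  1·M_0 + 4·M_1 + 1·M_2 = 6(Δ_1 - Δ_0) = 150
Natural end conditions: M_0 = M_2 = 0.
Solving the tridiagonal system: M_0 = 0, M_1 = 75/2, M_2 = 0.
On [1, 2], p'(x) = b_1 + 2c_1·(x - 1) + 3d_1·(x - 1)² with b_1 = Δ_1 - h_1(2M_1 + M_2)/6 = 1/2, c_1 = M_1/2 = 75/4, d_1 = (M_2 - M_1)/(6h_1) = -25/4. So p'(1) = 1/2.

0.5000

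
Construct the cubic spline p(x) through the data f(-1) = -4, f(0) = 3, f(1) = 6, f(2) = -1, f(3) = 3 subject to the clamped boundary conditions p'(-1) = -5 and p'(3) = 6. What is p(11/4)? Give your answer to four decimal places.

With M_i denoting the second derivative at x_i, h_i = 1, 1, 1, 1, and Δ_i = (y_(i+1) − y_i)/h_i = 7, 3, -7, 4:
  1·M_0 + 4·M_1 + 1·M_2 = 6(Δ_1 - Δ_0) = -24
  1·M_1 + 4·M_2 + 1·M_3 = 6(Δ_2 - Δ_1) = -60
  1·M_2 + 4·M_3 + 1·M_4 = 6(Δ_3 - Δ_2) = 66
Clamped end conditions give two more equations: 2h_0·M_0 + h_0·M_1 = 6(Δ_0 - p'(-1)) = 72 and h_3·M_3 + 2h_3·M_4 = 6(p'(3) - Δ_3) = 12.
Forward elimination and back-substitution give M_0 = 589/14, M_1 = -85/7, M_2 = -35/2, M_3 = 155/7, M_4 = -71/14.
On [2, 3], p(x) = -1 - 71/28·(x - 2) + 155/14·(x - 2)² - 127/28·(x - 2)³.
With (x - 2) = 3/4: p(11/4) = 2531/1792.

1.4124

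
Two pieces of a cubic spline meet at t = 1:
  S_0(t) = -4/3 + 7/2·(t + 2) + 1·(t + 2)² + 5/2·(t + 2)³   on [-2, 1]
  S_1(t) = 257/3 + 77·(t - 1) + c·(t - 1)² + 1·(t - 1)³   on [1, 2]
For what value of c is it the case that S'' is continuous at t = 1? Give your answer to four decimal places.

S_0''(t) = 2 + 15·(t + 2), so S_0''(1) = 47. On the right, S_1''(1) = 2c, so c = 47/2.

23.5000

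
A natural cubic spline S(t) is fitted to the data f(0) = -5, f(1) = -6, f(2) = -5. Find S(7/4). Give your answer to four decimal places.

Let M_i = S''(x_i). Step sizes h_i = 1, 1; slopes of the chords Δ_i = (y_(i+1) - y_i)/h_i = -1, 1.
  1·M_0 + 4·M_1 + 1·M_2 = 6(Δ_1 - Δ_0) = 12
Natural end conditions: M_0 = M_2 = 0.
Solving: M_0 = 0, M_1 = 3, M_2 = 0.
On [1, 2], S(t) = -6 + 0·(t - 1) + 3/2·(t - 1)² - 1/2·(t - 1)³.
With (t - 1) = 3/4: S(7/4) = -687/128.

-5.3672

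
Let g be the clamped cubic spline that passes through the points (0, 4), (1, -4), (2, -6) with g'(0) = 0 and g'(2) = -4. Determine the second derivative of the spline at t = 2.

-17

Put m_i = g'' at the i-th knot. Here h = (1, 1) and Δ = (-8, -2), so the interior equations h_(i-1)·m_(i-1) + 2(h_(i-1)+h_i)·m_i + h_i·m_(i+1) = 6(Δ_i − Δ_(i-1)) read
  1·m_0 + 4·m_1 + 1·m_2 = 6(Δ_1 - Δ_0) = 36
Clamped end conditions give two more equations: 2h_0·m_0 + h_0·m_1 = 6(Δ_0 - g'(0)) = -48 and h_1·m_1 + 2h_1·m_2 = 6(g'(2) - Δ_1) = -12.
Solving: m_0 = -35, m_1 = 22, m_2 = -17.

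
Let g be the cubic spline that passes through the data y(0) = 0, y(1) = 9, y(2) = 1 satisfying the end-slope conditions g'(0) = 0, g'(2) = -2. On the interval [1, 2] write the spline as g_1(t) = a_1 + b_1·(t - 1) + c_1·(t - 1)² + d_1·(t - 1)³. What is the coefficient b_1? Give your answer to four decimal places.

With M_i denoting the second derivative at x_i, h_i = 1, 1, and Δ_i = (y_(i+1) − y_i)/h_i = 9, -8:
  1·M_0 + 4·M_1 + 1·M_2 = 6(Δ_1 - Δ_0) = -102
Clamped end conditions give two more equations: 2h_0·M_0 + h_0·M_1 = 6(Δ_0 - g'(0)) = 54 and h_1·M_1 + 2h_1·M_2 = 6(g'(2) - Δ_1) = 36.
Solving: M_0 = 103/2, M_1 = -49, M_2 = 85/2.
On [1, 2], with g_1(t) = a_1 + b_1·(t - 1) + c_1·(t - 1)² + d_1·(t - 1)³: c_1 = M_1/2 = -49/2, d_1 = (M_2 - M_1)/(6h_1) = 61/4, b_1 = Δ_1 - h_1(2M_1 + M_2)/6 = 5/4.

1.2500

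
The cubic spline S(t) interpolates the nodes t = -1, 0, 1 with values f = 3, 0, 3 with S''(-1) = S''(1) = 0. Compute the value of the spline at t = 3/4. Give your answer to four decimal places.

1.8984

Put σ_i = S'' at the i-th knot. Here h = (1, 1) and Δ = (-3, 3), so the interior equations h_(i-1)·σ_(i-1) + 2(h_(i-1)+h_i)·σ_i + h_i·σ_(i+1) = 6(Δ_i − Δ_(i-1)) read
  1·σ_0 + 4·σ_1 + 1·σ_2 = 6(Δ_1 - Δ_0) = 36
Natural end conditions: σ_0 = σ_2 = 0.
Solving the tridiagonal system: σ_0 = 0, σ_1 = 9, σ_2 = 0.
On [0, 1], S(t) = 0 + 0·t + 9/2·t² - 3/2·t³.
With t = 3/4: S(3/4) = 243/128.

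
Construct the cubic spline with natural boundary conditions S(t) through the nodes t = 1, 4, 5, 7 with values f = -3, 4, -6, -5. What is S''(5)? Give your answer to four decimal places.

With σ_i denoting the second derivative at x_i, h_i = 3, 1, 2, and Δ_i = (y_(i+1) − y_i)/h_i = 7/3, -10, 1/2:
  3·σ_0 + 8·σ_1 + 1·σ_2 = 6(Δ_1 - Δ_0) = -74
  1·σ_1 + 6·σ_2 + 2·σ_3 = 6(Δ_2 - Δ_1) = 63
Natural end conditions: σ_0 = σ_3 = 0.
Hence σ_0 = 0, σ_1 = -507/47, σ_2 = 578/47, σ_3 = 0.

12.2979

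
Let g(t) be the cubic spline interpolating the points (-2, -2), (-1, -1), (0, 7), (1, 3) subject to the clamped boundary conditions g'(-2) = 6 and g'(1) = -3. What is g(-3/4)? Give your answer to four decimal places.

Put M_i = g'' at the i-th knot. Here h = (1, 1, 1) and Δ = (1, 8, -4), so the interior equations h_(i-1)·M_(i-1) + 2(h_(i-1)+h_i)·M_i + h_i·M_(i+1) = 6(Δ_i − Δ_(i-1)) read
  1·M_0 + 4·M_1 + 1·M_2 = 6(Δ_1 - Δ_0) = 42
  1·M_1 + 4·M_2 + 1·M_3 = 6(Δ_2 - Δ_1) = -72
Clamped end conditions give two more equations: 2h_0·M_0 + h_0·M_1 = 6(Δ_0 - g'(-2)) = -30 and h_2·M_2 + 2h_2·M_3 = 6(g'(1) - Δ_2) = 6.
Hence M_0 = -136/5, M_1 = 122/5, M_2 = -142/5, M_3 = 86/5.
On [-1, 0], g(t) = -1 + 23/5·(t + 1) + 61/5·(t + 1)² - 44/5·(t + 1)³.
With (t + 1) = 1/4: g(-3/4) = 31/40.

0.7750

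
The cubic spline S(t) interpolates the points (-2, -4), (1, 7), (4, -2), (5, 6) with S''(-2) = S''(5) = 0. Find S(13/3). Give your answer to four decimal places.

Put σ_i = S'' at the i-th knot. Here h = (3, 3, 1) and Δ = (11/3, -3, 8), so the interior equations h_(i-1)·σ_(i-1) + 2(h_(i-1)+h_i)·σ_i + h_i·σ_(i+1) = 6(Δ_i − Δ_(i-1)) read
  3·σ_0 + 12·σ_1 + 3·σ_2 = 6(Δ_1 - Δ_0) = -40
  3·σ_1 + 8·σ_2 + 1·σ_3 = 6(Δ_2 - Δ_1) = 66
Natural end conditions: σ_0 = σ_3 = 0.
Forward elimination and back-substitution give σ_0 = 0, σ_1 = -518/87, σ_2 = 304/29, σ_3 = 0.
On [4, 5], S(t) = -2 + 392/87·(t - 4) + 152/29·(t - 4)² - 152/87·(t - 4)³.
With (t - 4) = 1/3: S(13/3) = 46/2349.

0.0196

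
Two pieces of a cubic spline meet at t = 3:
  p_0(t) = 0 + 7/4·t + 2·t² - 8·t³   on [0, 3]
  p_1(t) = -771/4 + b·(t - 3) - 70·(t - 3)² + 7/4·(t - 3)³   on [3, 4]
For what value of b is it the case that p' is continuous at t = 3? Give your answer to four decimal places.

-202.2500

p_0'(t) = 7/4 + 4·t - 24·t², so p_0'(3) = -809/4. On the right, p_1'(3) = b, so b = -809/4.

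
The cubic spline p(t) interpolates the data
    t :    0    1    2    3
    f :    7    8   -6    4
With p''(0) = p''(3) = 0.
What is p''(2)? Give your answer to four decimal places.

With M_i denoting the second derivative at x_i, h_i = 1, 1, 1, and Δ_i = (y_(i+1) − y_i)/h_i = 1, -14, 10:
  1·M_0 + 4·M_1 + 1·M_2 = 6(Δ_1 - Δ_0) = -90
  1·M_1 + 4·M_2 + 1·M_3 = 6(Δ_2 - Δ_1) = 144
Natural end conditions: M_0 = M_3 = 0.
Solving the tridiagonal system: M_0 = 0, M_1 = -168/5, M_2 = 222/5, M_3 = 0.

44.4000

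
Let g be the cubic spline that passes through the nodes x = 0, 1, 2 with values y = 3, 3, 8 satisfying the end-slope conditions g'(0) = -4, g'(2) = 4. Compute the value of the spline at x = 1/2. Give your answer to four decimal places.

2.0313

Let σ_i = g''(x_i). Step sizes h_i = 1, 1; slopes of the chords Δ_i = (y_(i+1) - y_i)/h_i = 0, 5.
  1·σ_0 + 4·σ_1 + 1·σ_2 = 6(Δ_1 - Δ_0) = 30
Clamped end conditions give two more equations: 2h_0·σ_0 + h_0·σ_1 = 6(Δ_0 - g'(0)) = 24 and h_1·σ_1 + 2h_1·σ_2 = 6(g'(2) - Δ_1) = -6.
Hence σ_0 = 17/2, σ_1 = 7, σ_2 = -13/2.
On [0, 1], g(x) = 3 - 4·x + 17/4·x² - 1/4·x³.
With x = 1/2: g(1/2) = 65/32.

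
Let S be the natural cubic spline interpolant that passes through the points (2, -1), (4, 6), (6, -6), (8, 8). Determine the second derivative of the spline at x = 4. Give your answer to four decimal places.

-10.2000

Put M_i = S'' at the i-th knot. Here h = (2, 2, 2) and Δ = (7/2, -6, 7), so the interior equations h_(i-1)·M_(i-1) + 2(h_(i-1)+h_i)·M_i + h_i·M_(i+1) = 6(Δ_i − Δ_(i-1)) read
  2·M_0 + 8·M_1 + 2·M_2 = 6(Δ_1 - Δ_0) = -57
  2·M_1 + 8·M_2 + 2·M_3 = 6(Δ_2 - Δ_1) = 78
Natural end conditions: M_0 = M_3 = 0.
Hence M_0 = 0, M_1 = -51/5, M_2 = 123/10, M_3 = 0.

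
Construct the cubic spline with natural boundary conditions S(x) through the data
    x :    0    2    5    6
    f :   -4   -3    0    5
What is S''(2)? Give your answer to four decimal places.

-0.6761

Let σ_i = S''(x_i). Step sizes h_i = 2, 3, 1; slopes of the chords Δ_i = (y_(i+1) - y_i)/h_i = 1/2, 1, 5.
  2·σ_0 + 10·σ_1 + 3·σ_2 = 6(Δ_1 - Δ_0) = 3
  3·σ_1 + 8·σ_2 + 1·σ_3 = 6(Δ_2 - Δ_1) = 24
Natural end conditions: σ_0 = σ_3 = 0.
Forward elimination and back-substitution give σ_0 = 0, σ_1 = -48/71, σ_2 = 231/71, σ_3 = 0.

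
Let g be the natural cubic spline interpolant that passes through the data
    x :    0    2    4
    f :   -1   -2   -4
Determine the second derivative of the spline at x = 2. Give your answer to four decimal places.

Write M_i for g''(x_i). With h_i = 2, 2 and divided differences Δ_i = -1/2, -1, the continuity of g' gives the tridiagonal system
  2·M_0 + 8·M_1 + 2·M_2 = 6(Δ_1 - Δ_0) = -3
Natural end conditions: M_0 = M_2 = 0.
Forward elimination and back-substitution give M_0 = 0, M_1 = -3/8, M_2 = 0.

-0.3750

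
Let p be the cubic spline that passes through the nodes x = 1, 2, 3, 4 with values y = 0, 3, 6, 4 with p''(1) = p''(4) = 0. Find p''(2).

2

Put M_i = p'' at the i-th knot. Here h = (1, 1, 1) and Δ = (3, 3, -2), so the interior equations h_(i-1)·M_(i-1) + 2(h_(i-1)+h_i)·M_i + h_i·M_(i+1) = 6(Δ_i − Δ_(i-1)) read
  1·M_0 + 4·M_1 + 1·M_2 = 6(Δ_1 - Δ_0) = 0
  1·M_1 + 4·M_2 + 1·M_3 = 6(Δ_2 - Δ_1) = -30
Natural end conditions: M_0 = M_3 = 0.
Forward elimination and back-substitution give M_0 = 0, M_1 = 2, M_2 = -8, M_3 = 0.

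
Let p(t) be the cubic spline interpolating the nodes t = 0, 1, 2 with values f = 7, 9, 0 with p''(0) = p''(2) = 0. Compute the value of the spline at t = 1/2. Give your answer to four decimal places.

9.0313

Write M_i for p''(x_i). With h_i = 1, 1 and divided differences Δ_i = 2, -9, the continuity of p' gives the tridiagonal system
  1·M_0 + 4·M_1 + 1·M_2 = 6(Δ_1 - Δ_0) = -66
Natural end conditions: M_0 = M_2 = 0.
Solving the tridiagonal system: M_0 = 0, M_1 = -33/2, M_2 = 0.
On [0, 1], p(t) = 7 + 19/4·t + 0·t² - 11/4·t³.
With t = 1/2: p(1/2) = 289/32.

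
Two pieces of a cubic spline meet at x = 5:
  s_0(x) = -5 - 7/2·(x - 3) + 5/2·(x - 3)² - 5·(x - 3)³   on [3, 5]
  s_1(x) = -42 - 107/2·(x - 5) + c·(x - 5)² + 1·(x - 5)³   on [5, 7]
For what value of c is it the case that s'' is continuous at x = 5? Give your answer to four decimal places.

-27.5000

s_0''(x) = 5 - 30·(x - 3), so s_0''(5) = -55. On the right, s_1''(5) = 2c, so c = -55/2.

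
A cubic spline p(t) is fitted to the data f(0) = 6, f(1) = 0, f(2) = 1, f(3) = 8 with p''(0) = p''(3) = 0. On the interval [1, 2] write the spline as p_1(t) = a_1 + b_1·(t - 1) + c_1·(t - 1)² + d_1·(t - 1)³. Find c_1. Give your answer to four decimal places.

Let σ_i = p''(x_i). Step sizes h_i = 1, 1, 1; slopes of the chords Δ_i = (y_(i+1) - y_i)/h_i = -6, 1, 7.
  1·σ_0 + 4·σ_1 + 1·σ_2 = 6(Δ_1 - Δ_0) = 42
  1·σ_1 + 4·σ_2 + 1·σ_3 = 6(Δ_2 - Δ_1) = 36
Natural end conditions: σ_0 = σ_3 = 0.
Solving the tridiagonal system: σ_0 = 0, σ_1 = 44/5, σ_2 = 34/5, σ_3 = 0.
On [1, 2], with p_1(t) = a_1 + b_1·(t - 1) + c_1·(t - 1)² + d_1·(t - 1)³: c_1 = σ_1/2 = 22/5, d_1 = (σ_2 - σ_1)/(6h_1) = -1/3, b_1 = Δ_1 - h_1(2σ_1 + σ_2)/6 = -46/15.

4.4000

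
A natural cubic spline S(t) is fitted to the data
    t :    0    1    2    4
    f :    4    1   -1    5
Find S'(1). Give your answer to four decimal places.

-2.9130

Write σ_i for S''(x_i). With h_i = 1, 1, 2 and divided differences Δ_i = -3, -2, 3, the continuity of S' gives the tridiagonal system
  1·σ_0 + 4·σ_1 + 1·σ_2 = 6(Δ_1 - Δ_0) = 6
  1·σ_1 + 6·σ_2 + 2·σ_3 = 6(Δ_2 - Δ_1) = 30
Natural end conditions: σ_0 = σ_3 = 0.
Solving the tridiagonal system: σ_0 = 0, σ_1 = 6/23, σ_2 = 114/23, σ_3 = 0.
On [1, 2], S'(t) = b_1 + 2c_1·(t - 1) + 3d_1·(t - 1)² with b_1 = Δ_1 - h_1(2σ_1 + σ_2)/6 = -67/23, c_1 = σ_1/2 = 3/23, d_1 = (σ_2 - σ_1)/(6h_1) = 18/23. So S'(1) = -67/23.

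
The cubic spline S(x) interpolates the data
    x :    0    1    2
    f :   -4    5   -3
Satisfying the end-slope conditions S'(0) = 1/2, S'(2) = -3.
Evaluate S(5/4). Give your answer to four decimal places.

4.0840

Put M_i = S'' at the i-th knot. Here h = (1, 1) and Δ = (9, -8), so the interior equations h_(i-1)·M_(i-1) + 2(h_(i-1)+h_i)·M_i + h_i·M_(i+1) = 6(Δ_i − Δ_(i-1)) read
  1·M_0 + 4·M_1 + 1·M_2 = 6(Δ_1 - Δ_0) = -102
Clamped end conditions give two more equations: 2h_0·M_0 + h_0·M_1 = 6(Δ_0 - S'(0)) = 51 and h_1·M_1 + 2h_1·M_2 = 6(S'(2) - Δ_1) = 30.
Solving the tridiagonal system: M_0 = 197/4, M_1 = -95/2, M_2 = 155/4.
On [1, 2], S(x) = 5 + 11/8·(x - 1) - 95/4·(x - 1)² + 115/8·(x - 1)³.
With (x - 1) = 1/4: S(5/4) = 2091/512.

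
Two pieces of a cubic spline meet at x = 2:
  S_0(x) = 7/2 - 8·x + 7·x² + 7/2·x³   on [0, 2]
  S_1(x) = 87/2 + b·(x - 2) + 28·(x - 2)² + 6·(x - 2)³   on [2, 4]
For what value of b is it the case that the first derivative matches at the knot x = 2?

S_0'(x) = -8 + 14·x + 21/2·x², so S_0'(2) = 62. On the right, S_1'(2) = b, so b = 62.

62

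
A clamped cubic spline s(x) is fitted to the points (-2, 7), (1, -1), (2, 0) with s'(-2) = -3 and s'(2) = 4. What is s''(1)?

2

Let m_i = s''(x_i). Step sizes h_i = 3, 1; slopes of the chords Δ_i = (y_(i+1) - y_i)/h_i = -8/3, 1.
  3·m_0 + 8·m_1 + 1·m_2 = 6(Δ_1 - Δ_0) = 22
Clamped end conditions give two more equations: 2h_0·m_0 + h_0·m_1 = 6(Δ_0 - s'(-2)) = 2 and h_1·m_1 + 2h_1·m_2 = 6(s'(2) - Δ_1) = 18.
Solving: m_0 = -2/3, m_1 = 2, m_2 = 8.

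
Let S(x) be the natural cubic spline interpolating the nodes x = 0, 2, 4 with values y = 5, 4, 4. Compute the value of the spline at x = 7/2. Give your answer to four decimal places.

3.9414

With M_i denoting the second derivative at x_i, h_i = 2, 2, and Δ_i = (y_(i+1) − y_i)/h_i = -1/2, 0:
  2·M_0 + 8·M_1 + 2·M_2 = 6(Δ_1 - Δ_0) = 3
Natural end conditions: M_0 = M_2 = 0.
Solving the tridiagonal system: M_0 = 0, M_1 = 3/8, M_2 = 0.
On [2, 4], S(x) = 4 - 1/4·(x - 2) + 3/16·(x - 2)² - 1/32·(x - 2)³.
With (x - 2) = 3/2: S(7/2) = 1009/256.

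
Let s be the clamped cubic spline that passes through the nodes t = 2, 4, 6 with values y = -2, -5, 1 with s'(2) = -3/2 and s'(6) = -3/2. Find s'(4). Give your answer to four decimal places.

With M_i denoting the second derivative at x_i, h_i = 2, 2, and Δ_i = (y_(i+1) − y_i)/h_i = -3/2, 3:
  2·M_0 + 8·M_1 + 2·M_2 = 6(Δ_1 - Δ_0) = 27
Clamped end conditions give two more equations: 2h_0·M_0 + h_0·M_1 = 6(Δ_0 - s'(2)) = 0 and h_1·M_1 + 2h_1·M_2 = 6(s'(6) - Δ_1) = -27.
Solving: M_0 = -27/8, M_1 = 27/4, M_2 = -81/8.
On [4, 6], s'(t) = b_1 + 2c_1·(t - 4) + 3d_1·(t - 4)² with b_1 = Δ_1 - h_1(2M_1 + M_2)/6 = 15/8, c_1 = M_1/2 = 27/8, d_1 = (M_2 - M_1)/(6h_1) = -45/32. So s'(4) = 15/8.

1.8750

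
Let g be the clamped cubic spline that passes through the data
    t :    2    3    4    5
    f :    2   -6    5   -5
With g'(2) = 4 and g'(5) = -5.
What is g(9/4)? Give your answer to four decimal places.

1.2750

With M_i denoting the second derivative at x_i, h_i = 1, 1, 1, and Δ_i = (y_(i+1) − y_i)/h_i = -8, 11, -10:
  1·M_0 + 4·M_1 + 1·M_2 = 6(Δ_1 - Δ_0) = 114
  1·M_1 + 4·M_2 + 1·M_3 = 6(Δ_2 - Δ_1) = -126
Clamped end conditions give two more equations: 2h_0·M_0 + h_0·M_1 = 6(Δ_0 - g'(2)) = -72 and h_2·M_2 + 2h_2·M_3 = 6(g'(5) - Δ_2) = 30.
Solving: M_0 = -328/5, M_1 = 296/5, M_2 = -286/5, M_3 = 218/5.
On [2, 3], g(t) = 2 + 4·(t - 2) - 164/5·(t - 2)² + 104/5·(t - 2)³.
With (t - 2) = 1/4: g(9/4) = 51/40.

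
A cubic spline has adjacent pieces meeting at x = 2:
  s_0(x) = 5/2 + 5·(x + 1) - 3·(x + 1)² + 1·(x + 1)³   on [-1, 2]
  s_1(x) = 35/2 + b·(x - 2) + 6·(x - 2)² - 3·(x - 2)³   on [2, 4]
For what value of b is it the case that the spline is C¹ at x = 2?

s_0'(x) = 5 - 6·(x + 1) + 3·(x + 1)², so s_0'(2) = 14. On the right, s_1'(2) = b, so b = 14.

14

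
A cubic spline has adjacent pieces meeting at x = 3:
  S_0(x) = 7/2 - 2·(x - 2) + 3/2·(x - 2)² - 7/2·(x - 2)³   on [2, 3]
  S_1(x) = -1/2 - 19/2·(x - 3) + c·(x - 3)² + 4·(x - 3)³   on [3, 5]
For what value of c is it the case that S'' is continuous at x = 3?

S_0''(x) = 3 - 21·(x - 2), so S_0''(3) = -18. On the right, S_1''(3) = 2c, so c = -9.

-9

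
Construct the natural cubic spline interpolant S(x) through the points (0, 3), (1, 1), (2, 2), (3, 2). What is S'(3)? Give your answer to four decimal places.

Put m_i = S'' at the i-th knot. Here h = (1, 1, 1) and Δ = (-2, 1, 0), so the interior equations h_(i-1)·m_(i-1) + 2(h_(i-1)+h_i)·m_i + h_i·m_(i+1) = 6(Δ_i − Δ_(i-1)) read
  1·m_0 + 4·m_1 + 1·m_2 = 6(Δ_1 - Δ_0) = 18
  1·m_1 + 4·m_2 + 1·m_3 = 6(Δ_2 - Δ_1) = -6
Natural end conditions: m_0 = m_3 = 0.
Forward elimination and back-substitution give m_0 = 0, m_1 = 26/5, m_2 = -14/5, m_3 = 0.
On [2, 3], S'(x) = b_2 + 2c_2·(x - 2) + 3d_2·(x - 2)² with b_2 = Δ_2 - h_2(2m_2 + m_3)/6 = 14/15, c_2 = m_2/2 = -7/5, d_2 = (m_3 - m_2)/(6h_2) = 7/15. So S'(3) = -7/15.

-0.4667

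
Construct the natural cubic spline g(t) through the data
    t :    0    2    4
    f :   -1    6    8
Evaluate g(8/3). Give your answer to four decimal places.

7.1296

Put M_i = g'' at the i-th knot. Here h = (2, 2) and Δ = (7/2, 1), so the interior equations h_(i-1)·M_(i-1) + 2(h_(i-1)+h_i)·M_i + h_i·M_(i+1) = 6(Δ_i − Δ_(i-1)) read
  2·M_0 + 8·M_1 + 2·M_2 = 6(Δ_1 - Δ_0) = -15
Natural end conditions: M_0 = M_2 = 0.
Hence M_0 = 0, M_1 = -15/8, M_2 = 0.
On [2, 4], g(t) = 6 + 9/4·(t - 2) - 15/16·(t - 2)² + 5/32·(t - 2)³.
With (t - 2) = 2/3: g(8/3) = 385/54.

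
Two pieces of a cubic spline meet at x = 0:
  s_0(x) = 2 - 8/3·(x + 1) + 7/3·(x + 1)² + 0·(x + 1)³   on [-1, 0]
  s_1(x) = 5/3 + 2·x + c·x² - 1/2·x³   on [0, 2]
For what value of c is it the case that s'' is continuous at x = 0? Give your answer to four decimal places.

2.3333

s_0''(x) = 14/3 + 0·(x + 1), so s_0''(0) = 14/3. On the right, s_1''(0) = 2c, so c = 7/3.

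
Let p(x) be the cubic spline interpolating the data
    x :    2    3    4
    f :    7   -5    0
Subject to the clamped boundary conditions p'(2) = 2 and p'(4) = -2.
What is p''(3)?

Put m_i = p'' at the i-th knot. Here h = (1, 1) and Δ = (-12, 5), so the interior equations h_(i-1)·m_(i-1) + 2(h_(i-1)+h_i)·m_i + h_i·m_(i+1) = 6(Δ_i − Δ_(i-1)) read
  1·m_0 + 4·m_1 + 1·m_2 = 6(Δ_1 - Δ_0) = 102
Clamped end conditions give two more equations: 2h_0·m_0 + h_0·m_1 = 6(Δ_0 - p'(2)) = -84 and h_1·m_1 + 2h_1·m_2 = 6(p'(4) - Δ_1) = -42.
Forward elimination and back-substitution give m_0 = -139/2, m_1 = 55, m_2 = -97/2.

55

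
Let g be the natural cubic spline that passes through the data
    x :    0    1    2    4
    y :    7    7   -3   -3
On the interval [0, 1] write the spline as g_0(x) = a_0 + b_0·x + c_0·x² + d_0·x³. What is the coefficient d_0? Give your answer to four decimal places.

Put M_i = g'' at the i-th knot. Here h = (1, 1, 2) and Δ = (0, -10, 0), so the interior equations h_(i-1)·M_(i-1) + 2(h_(i-1)+h_i)·M_i + h_i·M_(i+1) = 6(Δ_i − Δ_(i-1)) read
  1·M_0 + 4·M_1 + 1·M_2 = 6(Δ_1 - Δ_0) = -60
  1·M_1 + 6·M_2 + 2·M_3 = 6(Δ_2 - Δ_1) = 60
Natural end conditions: M_0 = M_3 = 0.
Solving the tridiagonal system: M_0 = 0, M_1 = -420/23, M_2 = 300/23, M_3 = 0.
On [0, 1], with g_0(x) = a_0 + b_0·x + c_0·x² + d_0·x³: c_0 = M_0/2 = 0, d_0 = (M_1 - M_0)/(6h_0) = -70/23, b_0 = Δ_0 - h_0(2M_0 + M_1)/6 = 70/23.

-3.0435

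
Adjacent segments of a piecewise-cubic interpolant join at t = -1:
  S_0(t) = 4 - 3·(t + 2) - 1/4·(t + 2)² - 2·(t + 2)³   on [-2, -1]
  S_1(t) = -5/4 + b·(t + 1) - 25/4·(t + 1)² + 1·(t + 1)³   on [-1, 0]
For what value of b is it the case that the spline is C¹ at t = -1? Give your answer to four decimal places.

S_0'(t) = -3 - 1/2·(t + 2) - 6·(t + 2)², so S_0'(-1) = -19/2. On the right, S_1'(-1) = b, so b = -19/2.

-9.5000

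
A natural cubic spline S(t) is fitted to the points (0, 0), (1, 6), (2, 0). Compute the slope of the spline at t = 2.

-9

With M_i denoting the second derivative at x_i, h_i = 1, 1, and Δ_i = (y_(i+1) − y_i)/h_i = 6, -6:
  1·M_0 + 4·M_1 + 1·M_2 = 6(Δ_1 - Δ_0) = -72
Natural end conditions: M_0 = M_2 = 0.
Forward elimination and back-substitution give M_0 = 0, M_1 = -18, M_2 = 0.
On [1, 2], S'(t) = b_1 + 2c_1·(t - 1) + 3d_1·(t - 1)² with b_1 = Δ_1 - h_1(2M_1 + M_2)/6 = 0, c_1 = M_1/2 = -9, d_1 = (M_2 - M_1)/(6h_1) = 3. So S'(2) = -9.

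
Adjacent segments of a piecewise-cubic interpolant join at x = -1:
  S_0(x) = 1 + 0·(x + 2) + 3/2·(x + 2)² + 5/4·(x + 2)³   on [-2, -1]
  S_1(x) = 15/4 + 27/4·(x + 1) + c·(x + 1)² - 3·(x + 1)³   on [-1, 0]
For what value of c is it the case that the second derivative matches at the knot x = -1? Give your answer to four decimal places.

S_0''(x) = 3 + 15/2·(x + 2), so S_0''(-1) = 21/2. On the right, S_1''(-1) = 2c, so c = 21/4.

5.2500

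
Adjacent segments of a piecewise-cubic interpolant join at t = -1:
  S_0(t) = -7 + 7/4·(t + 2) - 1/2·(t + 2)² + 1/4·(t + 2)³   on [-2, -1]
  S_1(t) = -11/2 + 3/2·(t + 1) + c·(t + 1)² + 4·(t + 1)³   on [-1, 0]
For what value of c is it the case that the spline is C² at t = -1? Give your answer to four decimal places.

S_0''(t) = -1 + 3/2·(t + 2), so S_0''(-1) = 1/2. On the right, S_1''(-1) = 2c, so c = 1/4.

0.2500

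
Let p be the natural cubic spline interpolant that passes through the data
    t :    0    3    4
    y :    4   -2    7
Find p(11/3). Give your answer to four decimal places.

3.5926

Let M_i = p''(x_i). Step sizes h_i = 3, 1; slopes of the chords Δ_i = (y_(i+1) - y_i)/h_i = -2, 9.
  3·M_0 + 8·M_1 + 1·M_2 = 6(Δ_1 - Δ_0) = 66
Natural end conditions: M_0 = M_2 = 0.
Forward elimination and back-substitution give M_0 = 0, M_1 = 33/4, M_2 = 0.
On [3, 4], p(t) = -2 + 25/4·(t - 3) + 33/8·(t - 3)² - 11/8·(t - 3)³.
With (t - 3) = 2/3: p(11/3) = 97/27.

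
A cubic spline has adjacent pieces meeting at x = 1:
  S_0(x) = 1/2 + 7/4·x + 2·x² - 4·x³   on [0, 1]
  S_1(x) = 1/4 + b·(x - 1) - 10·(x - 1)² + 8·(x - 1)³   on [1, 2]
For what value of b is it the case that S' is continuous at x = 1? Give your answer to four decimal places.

-6.2500

S_0'(x) = 7/4 + 4·x - 12·x², so S_0'(1) = -25/4. On the right, S_1'(1) = b, so b = -25/4.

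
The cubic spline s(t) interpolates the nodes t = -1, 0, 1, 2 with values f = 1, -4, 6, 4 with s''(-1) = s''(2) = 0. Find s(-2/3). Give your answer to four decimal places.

Put m_i = s'' at the i-th knot. Here h = (1, 1, 1) and Δ = (-5, 10, -2), so the interior equations h_(i-1)·m_(i-1) + 2(h_(i-1)+h_i)·m_i + h_i·m_(i+1) = 6(Δ_i − Δ_(i-1)) read
  1·m_0 + 4·m_1 + 1·m_2 = 6(Δ_1 - Δ_0) = 90
  1·m_1 + 4·m_2 + 1·m_3 = 6(Δ_2 - Δ_1) = -72
Natural end conditions: m_0 = m_3 = 0.
Solving the tridiagonal system: m_0 = 0, m_1 = 144/5, m_2 = -126/5, m_3 = 0.
On [-1, 0], s(t) = 1 - 49/5·(t + 1) + 0·(t + 1)² + 24/5·(t + 1)³.
With (t + 1) = 1/3: s(-2/3) = -94/45.

-2.0889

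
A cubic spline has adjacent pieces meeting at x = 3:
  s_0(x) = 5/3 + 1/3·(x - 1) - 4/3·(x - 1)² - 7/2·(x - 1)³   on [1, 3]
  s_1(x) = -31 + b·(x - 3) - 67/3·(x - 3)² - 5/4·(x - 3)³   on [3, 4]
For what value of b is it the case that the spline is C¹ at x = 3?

s_0'(x) = 1/3 - 8/3·(x - 1) - 21/2·(x - 1)², so s_0'(3) = -47. On the right, s_1'(3) = b, so b = -47.

-47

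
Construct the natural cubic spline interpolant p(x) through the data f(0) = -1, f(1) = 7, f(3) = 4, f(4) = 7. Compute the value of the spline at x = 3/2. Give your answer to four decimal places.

7.6094

With M_i denoting the second derivative at x_i, h_i = 1, 2, 1, and Δ_i = (y_(i+1) − y_i)/h_i = 8, -3/2, 3:
  1·M_0 + 6·M_1 + 2·M_2 = 6(Δ_1 - Δ_0) = -57
  2·M_1 + 6·M_2 + 1·M_3 = 6(Δ_2 - Δ_1) = 27
Natural end conditions: M_0 = M_3 = 0.
Solving the tridiagonal system: M_0 = 0, M_1 = -99/8, M_2 = 69/8, M_3 = 0.
On [1, 3], p(x) = 7 + 31/8·(x - 1) - 99/16·(x - 1)² + 7/4·(x - 1)³.
With (x - 1) = 1/2: p(3/2) = 487/64.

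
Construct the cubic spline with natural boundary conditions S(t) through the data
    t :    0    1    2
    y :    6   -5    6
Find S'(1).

Put M_i = S'' at the i-th knot. Here h = (1, 1) and Δ = (-11, 11), so the interior equations h_(i-1)·M_(i-1) + 2(h_(i-1)+h_i)·M_i + h_i·M_(i+1) = 6(Δ_i − Δ_(i-1)) read
  1·M_0 + 4·M_1 + 1·M_2 = 6(Δ_1 - Δ_0) = 132
Natural end conditions: M_0 = M_2 = 0.
Hence M_0 = 0, M_1 = 33, M_2 = 0.
On [1, 2], S'(t) = b_1 + 2c_1·(t - 1) + 3d_1·(t - 1)² with b_1 = Δ_1 - h_1(2M_1 + M_2)/6 = 0, c_1 = M_1/2 = 33/2, d_1 = (M_2 - M_1)/(6h_1) = -11/2. So S'(1) = 0.

0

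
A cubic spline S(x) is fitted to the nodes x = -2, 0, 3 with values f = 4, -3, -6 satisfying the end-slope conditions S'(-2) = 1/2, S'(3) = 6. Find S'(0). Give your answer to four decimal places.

-5.1000

With M_i denoting the second derivative at x_i, h_i = 2, 3, and Δ_i = (y_(i+1) − y_i)/h_i = -7/2, -1:
  2·M_0 + 10·M_1 + 3·M_2 = 6(Δ_1 - Δ_0) = 15
Clamped end conditions give two more equations: 2h_0·M_0 + h_0·M_1 = 6(Δ_0 - S'(-2)) = -24 and h_1·M_1 + 2h_1·M_2 = 6(S'(3) - Δ_1) = 42.
Forward elimination and back-substitution give M_0 = -32/5, M_1 = 4/5, M_2 = 33/5.
On [0, 3], S'(x) = b_1 + 2c_1·x + 3d_1·x² with b_1 = Δ_1 - h_1(2M_1 + M_2)/6 = -51/10, c_1 = M_1/2 = 2/5, d_1 = (M_2 - M_1)/(6h_1) = 29/90. So S'(0) = -51/10.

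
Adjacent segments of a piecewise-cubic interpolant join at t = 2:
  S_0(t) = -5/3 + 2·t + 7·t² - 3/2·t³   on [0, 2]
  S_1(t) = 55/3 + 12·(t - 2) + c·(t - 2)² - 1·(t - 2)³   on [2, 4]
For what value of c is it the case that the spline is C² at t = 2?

S_0''(t) = 14 - 9·t, so S_0''(2) = -4. On the right, S_1''(2) = 2c, so c = -2.

-2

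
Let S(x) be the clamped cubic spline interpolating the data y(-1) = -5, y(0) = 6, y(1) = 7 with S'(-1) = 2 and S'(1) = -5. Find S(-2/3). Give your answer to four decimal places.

-2.5741

Write σ_i for S''(x_i). With h_i = 1, 1 and divided differences Δ_i = 11, 1, the continuity of S' gives the tridiagonal system
  1·σ_0 + 4·σ_1 + 1·σ_2 = 6(Δ_1 - Δ_0) = -60
Clamped end conditions give two more equations: 2h_0·σ_0 + h_0·σ_1 = 6(Δ_0 - S'(-1)) = 54 and h_1·σ_1 + 2h_1·σ_2 = 6(S'(1) - Δ_1) = -36.
Forward elimination and back-substitution give σ_0 = 77/2, σ_1 = -23, σ_2 = -13/2.
On [-1, 0], S(x) = -5 + 2·(x + 1) + 77/4·(x + 1)² - 41/4·(x + 1)³.
With (x + 1) = 1/3: S(-2/3) = -139/54.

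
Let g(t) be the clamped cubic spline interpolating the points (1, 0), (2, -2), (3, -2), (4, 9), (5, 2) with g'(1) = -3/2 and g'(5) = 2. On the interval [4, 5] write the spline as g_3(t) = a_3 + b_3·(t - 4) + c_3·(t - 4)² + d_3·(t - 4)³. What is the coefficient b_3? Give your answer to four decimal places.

0.2411

Let M_i = g''(x_i). Step sizes h_i = 1, 1, 1, 1; slopes of the chords Δ_i = (y_(i+1) - y_i)/h_i = -2, 0, 11, -7.
  1·M_0 + 4·M_1 + 1·M_2 = 6(Δ_1 - Δ_0) = 12
  1·M_1 + 4·M_2 + 1·M_3 = 6(Δ_2 - Δ_1) = 66
  1·M_2 + 4·M_3 + 1·M_4 = 6(Δ_3 - Δ_2) = -108
Clamped end conditions give two more equations: 2h_0·M_0 + h_0·M_1 = 6(Δ_0 - g'(1)) = -3 and h_3·M_3 + 2h_3·M_4 = 6(g'(5) - Δ_3) = 54.
Hence M_0 = 43/56, M_1 = -127/28, M_2 = 235/8, M_3 = -1315/28, M_4 = 2827/56.
On [4, 5], with g_3(t) = a_3 + b_3·(t - 4) + c_3·(t - 4)² + d_3·(t - 4)³: c_3 = M_3/2 = -1315/56, d_3 = (M_4 - M_3)/(6h_3) = 1819/112, b_3 = Δ_3 - h_3(2M_3 + M_4)/6 = 27/112.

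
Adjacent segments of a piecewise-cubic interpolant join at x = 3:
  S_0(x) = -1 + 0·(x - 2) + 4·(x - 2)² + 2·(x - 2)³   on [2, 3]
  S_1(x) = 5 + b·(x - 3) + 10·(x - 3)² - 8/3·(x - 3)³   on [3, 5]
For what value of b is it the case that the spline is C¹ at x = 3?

14

S_0'(x) = 0 + 8·(x - 2) + 6·(x - 2)², so S_0'(3) = 14. On the right, S_1'(3) = b, so b = 14.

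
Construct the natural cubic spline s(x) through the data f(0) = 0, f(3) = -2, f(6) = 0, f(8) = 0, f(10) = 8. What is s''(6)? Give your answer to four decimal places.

Write M_i for s''(x_i). With h_i = 3, 3, 2, 2 and divided differences Δ_i = -2/3, 2/3, 0, 4, the continuity of s' gives the tridiagonal system
  3·M_0 + 12·M_1 + 3·M_2 = 6(Δ_1 - Δ_0) = 8
  3·M_1 + 10·M_2 + 2·M_3 = 6(Δ_2 - Δ_1) = -4
  2·M_2 + 8·M_3 + 2·M_4 = 6(Δ_3 - Δ_2) = 24
Natural end conditions: M_0 = M_4 = 0.
Hence M_0 = 0, M_1 = 106/105, M_2 = -48/35, M_3 = 117/35, M_4 = 0.

-1.3714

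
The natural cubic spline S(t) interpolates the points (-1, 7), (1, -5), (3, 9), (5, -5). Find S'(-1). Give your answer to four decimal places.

-10.4000

With σ_i denoting the second derivative at x_i, h_i = 2, 2, 2, and Δ_i = (y_(i+1) − y_i)/h_i = -6, 7, -7:
  2·σ_0 + 8·σ_1 + 2·σ_2 = 6(Δ_1 - Δ_0) = 78
  2·σ_1 + 8·σ_2 + 2·σ_3 = 6(Δ_2 - Δ_1) = -84
Natural end conditions: σ_0 = σ_3 = 0.
Solving the tridiagonal system: σ_0 = 0, σ_1 = 66/5, σ_2 = -69/5, σ_3 = 0.
On [-1, 1], S'(t) = b_0 + 2c_0·(t + 1) + 3d_0·(t + 1)² with b_0 = Δ_0 - h_0(2σ_0 + σ_1)/6 = -52/5, c_0 = σ_0/2 = 0, d_0 = (σ_1 - σ_0)/(6h_0) = 11/10. So S'(-1) = -52/5.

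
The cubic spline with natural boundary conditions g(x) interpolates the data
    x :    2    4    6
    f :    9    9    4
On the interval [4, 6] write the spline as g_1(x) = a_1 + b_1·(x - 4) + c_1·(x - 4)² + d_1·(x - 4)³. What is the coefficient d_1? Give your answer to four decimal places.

0.1563

Let m_i = g''(x_i). Step sizes h_i = 2, 2; slopes of the chords Δ_i = (y_(i+1) - y_i)/h_i = 0, -5/2.
  2·m_0 + 8·m_1 + 2·m_2 = 6(Δ_1 - Δ_0) = -15
Natural end conditions: m_0 = m_2 = 0.
Solving: m_0 = 0, m_1 = -15/8, m_2 = 0.
On [4, 6], with g_1(x) = a_1 + b_1·(x - 4) + c_1·(x - 4)² + d_1·(x - 4)³: c_1 = m_1/2 = -15/16, d_1 = (m_2 - m_1)/(6h_1) = 5/32, b_1 = Δ_1 - h_1(2m_1 + m_2)/6 = -5/4.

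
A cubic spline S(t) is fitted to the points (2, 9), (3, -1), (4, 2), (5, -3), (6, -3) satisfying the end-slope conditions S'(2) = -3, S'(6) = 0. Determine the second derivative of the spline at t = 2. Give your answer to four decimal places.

Write M_i for S''(x_i). With h_i = 1, 1, 1, 1 and divided differences Δ_i = -10, 3, -5, 0, the continuity of S' gives the tridiagonal system
  1·M_0 + 4·M_1 + 1·M_2 = 6(Δ_1 - Δ_0) = 78
  1·M_1 + 4·M_2 + 1·M_3 = 6(Δ_2 - Δ_1) = -48
  1·M_2 + 4·M_3 + 1·M_4 = 6(Δ_3 - Δ_2) = 30
Clamped end conditions give two more equations: 2h_0·M_0 + h_0·M_1 = 6(Δ_0 - S'(2)) = -42 and h_3·M_3 + 2h_3·M_4 = 6(S'(6) - Δ_3) = 0.
Solving: M_0 = -1083/28, M_1 = 495/14, M_2 = -99/4, M_3 = 219/14, M_4 = -219/28.

-38.6786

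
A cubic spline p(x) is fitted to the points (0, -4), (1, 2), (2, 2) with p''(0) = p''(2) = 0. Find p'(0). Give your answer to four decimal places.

Put m_i = p'' at the i-th knot. Here h = (1, 1) and Δ = (6, 0), so the interior equations h_(i-1)·m_(i-1) + 2(h_(i-1)+h_i)·m_i + h_i·m_(i+1) = 6(Δ_i − Δ_(i-1)) read
  1·m_0 + 4·m_1 + 1·m_2 = 6(Δ_1 - Δ_0) = -36
Natural end conditions: m_0 = m_2 = 0.
Solving: m_0 = 0, m_1 = -9, m_2 = 0.
On [0, 1], p'(x) = b_0 + 2c_0·x + 3d_0·x² with b_0 = Δ_0 - h_0(2m_0 + m_1)/6 = 15/2, c_0 = m_0/2 = 0, d_0 = (m_1 - m_0)/(6h_0) = -3/2. So p'(0) = 15/2.

7.5000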